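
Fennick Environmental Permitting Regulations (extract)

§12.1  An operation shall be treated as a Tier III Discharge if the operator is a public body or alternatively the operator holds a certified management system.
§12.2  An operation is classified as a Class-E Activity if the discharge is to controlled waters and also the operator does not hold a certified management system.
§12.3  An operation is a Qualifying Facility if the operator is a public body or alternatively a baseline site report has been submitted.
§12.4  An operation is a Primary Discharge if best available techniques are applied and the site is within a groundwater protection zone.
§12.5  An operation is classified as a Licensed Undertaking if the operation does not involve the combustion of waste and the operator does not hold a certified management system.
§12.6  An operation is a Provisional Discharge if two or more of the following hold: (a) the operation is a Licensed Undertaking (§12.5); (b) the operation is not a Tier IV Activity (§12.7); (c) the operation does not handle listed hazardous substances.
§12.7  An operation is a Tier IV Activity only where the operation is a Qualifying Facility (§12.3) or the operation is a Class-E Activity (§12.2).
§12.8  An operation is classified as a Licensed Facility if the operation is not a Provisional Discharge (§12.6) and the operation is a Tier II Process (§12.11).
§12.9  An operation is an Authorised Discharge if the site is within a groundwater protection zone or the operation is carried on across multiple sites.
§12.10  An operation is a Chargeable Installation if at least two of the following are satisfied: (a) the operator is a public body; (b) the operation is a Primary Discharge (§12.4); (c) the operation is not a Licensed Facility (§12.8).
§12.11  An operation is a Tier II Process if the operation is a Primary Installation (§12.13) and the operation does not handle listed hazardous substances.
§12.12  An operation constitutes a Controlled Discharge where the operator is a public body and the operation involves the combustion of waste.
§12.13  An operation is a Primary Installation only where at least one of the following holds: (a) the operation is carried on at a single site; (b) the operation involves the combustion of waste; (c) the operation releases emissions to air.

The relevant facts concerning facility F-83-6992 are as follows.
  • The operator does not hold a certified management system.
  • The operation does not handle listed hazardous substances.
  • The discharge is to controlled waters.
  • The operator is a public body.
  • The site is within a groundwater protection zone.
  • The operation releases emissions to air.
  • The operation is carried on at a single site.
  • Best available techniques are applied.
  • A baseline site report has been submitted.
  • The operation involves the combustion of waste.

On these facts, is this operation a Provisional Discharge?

§12.5 — Licensed Undertaking: [the operation does not involve the combustion of waste? no] AND [the operator does not hold a certified management system? yes] → not satisfied.
§12.3 — Qualifying Facility: [the operator is a public body? yes] OR [a baseline site report has been submitted? yes] → satisfied.
§12.2 — Class-E Activity: [the discharge is to controlled waters? yes] AND [the operator does not hold a certified management system? yes] → satisfied.
§12.7 — Tier IV Activity: [Qualifying Facility (§12.3)? yes] OR [Class-E Activity (§12.2)? yes] → satisfied.
§12.6 — Provisional Discharge: Licensed Undertaking (§12.5)? no; not a Tier IV Activity (§12.7)? no; the operation does not handle listed hazardous substances? yes — 1 of 3 hold (need ≥2) → not satisfied.

No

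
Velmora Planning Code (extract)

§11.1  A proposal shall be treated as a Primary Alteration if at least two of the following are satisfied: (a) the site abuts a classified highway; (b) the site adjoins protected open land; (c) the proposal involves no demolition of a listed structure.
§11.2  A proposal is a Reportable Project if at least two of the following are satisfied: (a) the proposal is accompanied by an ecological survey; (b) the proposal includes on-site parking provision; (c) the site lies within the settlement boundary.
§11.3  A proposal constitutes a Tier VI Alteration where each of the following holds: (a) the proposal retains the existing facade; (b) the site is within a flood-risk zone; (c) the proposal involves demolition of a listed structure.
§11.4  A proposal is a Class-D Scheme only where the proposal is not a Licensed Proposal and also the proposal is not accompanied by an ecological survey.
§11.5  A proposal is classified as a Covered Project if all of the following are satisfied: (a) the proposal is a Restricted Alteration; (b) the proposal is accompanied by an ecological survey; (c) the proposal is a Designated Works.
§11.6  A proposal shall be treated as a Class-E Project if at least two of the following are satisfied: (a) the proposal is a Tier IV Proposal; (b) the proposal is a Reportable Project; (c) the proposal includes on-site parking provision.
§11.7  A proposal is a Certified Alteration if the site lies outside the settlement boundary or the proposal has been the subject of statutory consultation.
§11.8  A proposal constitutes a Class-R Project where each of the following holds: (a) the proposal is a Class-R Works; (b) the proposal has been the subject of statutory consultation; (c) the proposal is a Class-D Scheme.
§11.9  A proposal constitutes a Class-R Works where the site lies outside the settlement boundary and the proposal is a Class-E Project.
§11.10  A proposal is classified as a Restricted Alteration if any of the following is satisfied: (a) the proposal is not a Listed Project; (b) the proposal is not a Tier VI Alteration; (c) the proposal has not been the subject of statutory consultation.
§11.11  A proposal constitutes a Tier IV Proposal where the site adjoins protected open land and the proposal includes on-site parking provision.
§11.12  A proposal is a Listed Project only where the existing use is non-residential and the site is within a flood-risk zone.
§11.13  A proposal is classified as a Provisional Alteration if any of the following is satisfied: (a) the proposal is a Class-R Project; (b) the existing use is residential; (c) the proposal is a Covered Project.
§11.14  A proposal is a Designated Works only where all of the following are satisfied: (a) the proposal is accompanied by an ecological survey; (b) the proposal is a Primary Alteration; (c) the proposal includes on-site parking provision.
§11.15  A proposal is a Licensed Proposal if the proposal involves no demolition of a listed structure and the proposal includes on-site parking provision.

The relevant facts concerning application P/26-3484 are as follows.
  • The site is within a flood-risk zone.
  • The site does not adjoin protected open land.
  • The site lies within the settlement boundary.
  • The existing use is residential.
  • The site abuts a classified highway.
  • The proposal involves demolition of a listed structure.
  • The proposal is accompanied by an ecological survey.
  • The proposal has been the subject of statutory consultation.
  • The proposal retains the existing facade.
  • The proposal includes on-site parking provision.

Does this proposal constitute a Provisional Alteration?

Yes

Under §11.11: the site adjoins protected open land? no; and the proposal includes on-site parking provision? yes. So the proposal is not a Tier IV Proposal.
Under §11.2: the proposal is accompanied by an ecological survey? yes; the proposal includes on-site parking provision? yes; the site lies within the settlement boundary? yes — 3 of 3 hold (need ≥2) → satisfied.
Under §11.6: Tier IV Proposal (§11.11)? no; Reportable Project (§11.2)? yes; the proposal includes on-site parking provision? yes — 2 of 3 hold (need ≥2) → satisfied.
Under §11.9: the site lies outside the settlement boundary? no; and Class-E Project (§11.6)? yes. So the proposal is not a Class-R Works.
Under §11.15: the proposal involves no demolition of a listed structure? no; and the proposal includes on-site parking provision? yes. So the proposal is not a Licensed Proposal.
Under §11.4: not a Licensed Proposal (§11.15)? yes; and the proposal is not accompanied by an ecological survey? no. So the proposal is not a Class-D Scheme.
Under §11.8: Class-R Works (§11.9)? no; and the proposal has been the subject of statutory consultation? yes; and Class-D Scheme (§11.4)? no. So the proposal is not a Class-R Project.
Under §11.12: the existing use is non-residential? no; and the site is within a flood-risk zone? yes. So the proposal is not a Listed Project.
Under §11.3: the proposal retains the existing facade? yes; and the site is within a flood-risk zone? yes; and the proposal involves demolition of a listed structure? yes. So the proposal is a Tier VI Alteration.
Under §11.10: not a Listed Project (§11.12)? yes; or not a Tier VI Alteration (§11.3)? no; or the proposal has not been the subject of statutory consultation? no. So the proposal is a Restricted Alteration.
Under §11.1: the site abuts a classified highway? yes; the site adjoins protected open land? no; the proposal involves no demolition of a listed structure? no — 1 of 3 hold (need ≥2) → not satisfied.
Under §11.14: the proposal is accompanied by an ecological survey? yes; and Primary Alteration (§11.1)? no; and the proposal includes on-site parking provision? yes. So the proposal is not a Designated Works.
Under §11.5: Restricted Alteration (§11.10)? yes; and the proposal is accompanied by an ecological survey? yes; and Designated Works (§11.14)? no. So the proposal is not a Covered Project.
Under §11.13: Class-R Project (§11.8)? no; or the existing use is residential? yes; or Covered Project (§11.5)? no. So the proposal is a Provisional Alteration.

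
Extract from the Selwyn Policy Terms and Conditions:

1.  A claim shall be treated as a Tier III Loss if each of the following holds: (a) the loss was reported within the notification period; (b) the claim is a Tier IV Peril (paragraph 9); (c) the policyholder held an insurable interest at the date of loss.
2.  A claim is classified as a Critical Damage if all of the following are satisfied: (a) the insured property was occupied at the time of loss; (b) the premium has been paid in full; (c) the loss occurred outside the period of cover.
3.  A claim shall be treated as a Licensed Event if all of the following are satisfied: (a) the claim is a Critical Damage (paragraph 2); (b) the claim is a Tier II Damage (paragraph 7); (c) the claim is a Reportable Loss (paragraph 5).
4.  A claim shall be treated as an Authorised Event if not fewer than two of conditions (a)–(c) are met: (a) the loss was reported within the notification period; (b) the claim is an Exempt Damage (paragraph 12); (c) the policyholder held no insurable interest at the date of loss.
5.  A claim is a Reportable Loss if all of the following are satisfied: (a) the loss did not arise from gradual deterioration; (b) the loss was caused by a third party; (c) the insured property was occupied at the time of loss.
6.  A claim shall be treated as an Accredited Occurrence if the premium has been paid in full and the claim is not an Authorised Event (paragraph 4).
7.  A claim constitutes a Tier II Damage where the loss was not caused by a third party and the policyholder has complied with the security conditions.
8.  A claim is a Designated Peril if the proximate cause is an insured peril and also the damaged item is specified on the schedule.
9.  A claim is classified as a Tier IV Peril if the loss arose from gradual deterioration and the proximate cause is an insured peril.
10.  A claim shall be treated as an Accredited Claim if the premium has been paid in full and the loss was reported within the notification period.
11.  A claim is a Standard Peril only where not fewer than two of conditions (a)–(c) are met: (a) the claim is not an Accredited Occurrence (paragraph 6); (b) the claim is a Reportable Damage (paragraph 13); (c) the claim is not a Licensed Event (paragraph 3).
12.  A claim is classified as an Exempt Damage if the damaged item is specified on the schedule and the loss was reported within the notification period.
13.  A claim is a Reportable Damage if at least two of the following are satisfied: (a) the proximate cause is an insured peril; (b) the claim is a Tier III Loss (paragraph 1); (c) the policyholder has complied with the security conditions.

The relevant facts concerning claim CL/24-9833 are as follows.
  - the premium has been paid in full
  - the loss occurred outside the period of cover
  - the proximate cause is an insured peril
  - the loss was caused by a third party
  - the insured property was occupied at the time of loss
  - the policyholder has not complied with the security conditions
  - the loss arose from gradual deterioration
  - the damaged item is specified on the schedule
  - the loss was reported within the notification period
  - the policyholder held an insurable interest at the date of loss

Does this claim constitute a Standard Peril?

Yes

paragraph 12 — Exempt Damage: [the damaged item is specified on the schedule? yes] AND [the loss was reported within the notification period? yes] → satisfied.
paragraph 4 — Authorised Event: the loss was reported within the notification period? yes; Exempt Damage (paragraph 12)? yes; the policyholder held no insurable interest at the date of loss? no — 2 of 3 hold (need ≥2) → satisfied.
paragraph 6 — Accredited Occurrence: [the premium has been paid in full? yes] AND [not an Authorised Event (paragraph 4)? no] → not satisfied.
paragraph 9 — Tier IV Peril: [the loss arose from gradual deterioration? yes] AND [the proximate cause is an insured peril? yes] → satisfied.
paragraph 1 — Tier III Loss: [the loss was reported within the notification period? yes] AND [Tier IV Peril (paragraph 9)? yes] AND [the policyholder held an insurable interest at the date of loss? yes] → satisfied.
paragraph 13 — Reportable Damage: the proximate cause is an insured peril? yes; Tier III Loss (paragraph 1)? yes; the policyholder has complied with the security conditions? no — 2 of 3 hold (need ≥2) → satisfied.
paragraph 2 — Critical Damage: [the insured property was occupied at the time of loss? yes] AND [the premium has been paid in full? yes] AND [the loss occurred outside the period of cover? yes] → satisfied.
paragraph 7 — Tier II Damage: [the loss was not caused by a third party? no] AND [the policyholder has complied with the security conditions? no] → not satisfied.
paragraph 5 — Reportable Loss: [the loss did not arise from gradual deterioration? no] AND [the loss was caused by a third party? yes] AND [the insured property was occupied at the time of loss? yes] → not satisfied.
paragraph 3 — Licensed Event: [Critical Damage (paragraph 2)? yes] AND [Tier II Damage (paragraph 7)? no] AND [Reportable Loss (paragraph 5)? no] → not satisfied.
paragraph 11 — Standard Peril: not an Accredited Occurrence (paragraph 6)? yes; Reportable Damage (paragraph 13)? yes; not a Licensed Event (paragraph 3)? yes — 3 of 3 hold (need ≥2) → satisfied.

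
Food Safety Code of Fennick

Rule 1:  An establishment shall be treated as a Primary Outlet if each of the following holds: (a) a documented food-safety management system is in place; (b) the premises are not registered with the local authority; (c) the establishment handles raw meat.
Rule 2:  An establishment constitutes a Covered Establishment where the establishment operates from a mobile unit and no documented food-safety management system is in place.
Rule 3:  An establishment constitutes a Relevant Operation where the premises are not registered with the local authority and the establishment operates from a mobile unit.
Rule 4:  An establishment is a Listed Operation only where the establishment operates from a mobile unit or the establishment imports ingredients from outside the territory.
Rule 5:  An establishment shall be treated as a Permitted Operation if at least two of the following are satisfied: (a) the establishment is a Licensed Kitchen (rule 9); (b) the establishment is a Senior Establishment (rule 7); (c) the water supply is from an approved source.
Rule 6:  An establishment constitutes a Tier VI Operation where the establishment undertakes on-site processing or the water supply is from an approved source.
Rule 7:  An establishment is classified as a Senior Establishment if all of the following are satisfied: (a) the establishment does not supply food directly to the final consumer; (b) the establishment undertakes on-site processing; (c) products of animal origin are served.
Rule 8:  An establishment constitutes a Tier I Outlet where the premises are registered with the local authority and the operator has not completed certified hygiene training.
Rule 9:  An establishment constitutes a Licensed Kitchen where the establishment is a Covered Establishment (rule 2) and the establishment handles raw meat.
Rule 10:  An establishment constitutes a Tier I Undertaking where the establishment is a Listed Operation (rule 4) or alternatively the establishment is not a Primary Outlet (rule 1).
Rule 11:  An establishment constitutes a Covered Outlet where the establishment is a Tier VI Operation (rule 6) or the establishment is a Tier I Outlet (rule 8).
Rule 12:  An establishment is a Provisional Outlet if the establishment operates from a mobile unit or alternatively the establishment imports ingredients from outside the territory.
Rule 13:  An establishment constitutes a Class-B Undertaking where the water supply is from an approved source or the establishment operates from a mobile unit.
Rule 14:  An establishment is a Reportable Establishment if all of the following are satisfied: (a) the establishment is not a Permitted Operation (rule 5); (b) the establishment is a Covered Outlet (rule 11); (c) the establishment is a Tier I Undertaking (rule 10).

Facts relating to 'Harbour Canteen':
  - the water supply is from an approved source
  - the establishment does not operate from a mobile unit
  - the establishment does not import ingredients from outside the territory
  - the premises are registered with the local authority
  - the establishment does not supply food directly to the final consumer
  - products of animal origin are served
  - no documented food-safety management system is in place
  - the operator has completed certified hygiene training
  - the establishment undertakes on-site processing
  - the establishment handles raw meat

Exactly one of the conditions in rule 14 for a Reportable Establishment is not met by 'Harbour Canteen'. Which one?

Permitted Operation

rule 2 — Covered Establishment: [the establishment operates from a mobile unit? no] AND [no documented food-safety management system is in place? yes] → not satisfied.
rule 9 — Licensed Kitchen: [Covered Establishment (rule 2)? no] AND [the establishment handles raw meat? yes] → not satisfied.
rule 7 — Senior Establishment: [the establishment does not supply food directly to the final consumer? yes] AND [the establishment undertakes on-site processing? yes] AND [products of animal origin are served? yes] → satisfied.
rule 5 — Permitted Operation: Licensed Kitchen (rule 9)? no; Senior Establishment (rule 7)? yes; the water supply is from an approved source? yes — 2 of 3 hold (need ≥2) → satisfied.
rule 6 — Tier VI Operation: [the establishment undertakes on-site processing? yes] OR [the water supply is from an approved source? yes] → satisfied.
rule 8 — Tier I Outlet: [the premises are registered with the local authority? yes] AND [the operator has not completed certified hygiene training? no] → not satisfied.
rule 11 — Covered Outlet: [Tier VI Operation (rule 6)? yes] OR [Tier I Outlet (rule 8)? no] → satisfied.
rule 4 — Listed Operation: [the establishment operates from a mobile unit? no] OR [the establishment imports ingredients from outside the territory? no] → not satisfied.
rule 1 — Primary Outlet: [a documented food-safety management system is in place? no] AND [the premises are not registered with the local authority? no] AND [the establishment handles raw meat? yes] → not satisfied.
rule 10 — Tier I Undertaking: [Listed Operation (rule 4)? no] OR [not a Primary Outlet (rule 1)? yes] → satisfied.
rule 14 — Reportable Establishment: [not a Permitted Operation (rule 5)? no] AND [Covered Outlet (rule 11)? yes] AND [Tier I Undertaking (rule 10)? yes] → not satisfied.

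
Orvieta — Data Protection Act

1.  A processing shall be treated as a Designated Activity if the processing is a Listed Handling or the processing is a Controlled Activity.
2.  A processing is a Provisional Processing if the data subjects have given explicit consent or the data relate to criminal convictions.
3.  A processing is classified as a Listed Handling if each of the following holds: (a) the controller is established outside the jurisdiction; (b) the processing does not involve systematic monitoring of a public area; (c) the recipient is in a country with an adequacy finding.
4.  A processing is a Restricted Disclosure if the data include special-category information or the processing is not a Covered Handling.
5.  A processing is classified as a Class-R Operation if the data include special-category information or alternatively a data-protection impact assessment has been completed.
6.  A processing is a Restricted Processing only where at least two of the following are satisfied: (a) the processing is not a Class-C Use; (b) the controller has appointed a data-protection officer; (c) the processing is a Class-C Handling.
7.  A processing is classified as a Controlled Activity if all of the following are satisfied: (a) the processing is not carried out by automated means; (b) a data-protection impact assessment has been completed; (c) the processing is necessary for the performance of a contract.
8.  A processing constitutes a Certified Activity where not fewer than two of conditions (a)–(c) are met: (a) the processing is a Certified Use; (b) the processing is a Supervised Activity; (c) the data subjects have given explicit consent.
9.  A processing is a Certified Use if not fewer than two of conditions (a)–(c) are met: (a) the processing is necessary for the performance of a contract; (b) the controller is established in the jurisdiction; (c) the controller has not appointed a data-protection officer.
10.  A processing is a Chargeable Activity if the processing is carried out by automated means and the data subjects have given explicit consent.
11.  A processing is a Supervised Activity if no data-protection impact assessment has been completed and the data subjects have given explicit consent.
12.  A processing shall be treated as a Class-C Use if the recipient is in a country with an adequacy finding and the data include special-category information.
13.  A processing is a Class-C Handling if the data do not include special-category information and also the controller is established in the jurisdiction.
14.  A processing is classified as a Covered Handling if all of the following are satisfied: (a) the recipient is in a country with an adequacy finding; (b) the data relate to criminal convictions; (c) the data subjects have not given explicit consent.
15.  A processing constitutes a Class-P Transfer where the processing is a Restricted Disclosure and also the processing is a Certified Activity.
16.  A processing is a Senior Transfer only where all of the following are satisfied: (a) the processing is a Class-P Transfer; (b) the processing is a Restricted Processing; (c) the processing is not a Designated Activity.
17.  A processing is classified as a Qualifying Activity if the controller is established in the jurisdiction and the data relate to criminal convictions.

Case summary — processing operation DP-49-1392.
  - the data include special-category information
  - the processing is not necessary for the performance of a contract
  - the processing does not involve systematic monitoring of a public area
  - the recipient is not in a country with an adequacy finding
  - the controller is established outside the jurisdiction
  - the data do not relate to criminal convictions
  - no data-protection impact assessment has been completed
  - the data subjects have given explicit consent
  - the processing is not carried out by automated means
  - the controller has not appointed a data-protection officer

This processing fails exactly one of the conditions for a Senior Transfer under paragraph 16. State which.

paragraph 14 — Covered Handling: [the recipient is in a country with an adequacy finding? no] AND [the data relate to criminal convictions? no] AND [the data subjects have not given explicit consent? no] → not satisfied.
paragraph 4 — Restricted Disclosure: [the data include special-category information? yes] OR [not a Covered Handling (paragraph 14)? yes] → satisfied.
paragraph 9 — Certified Use: the processing is necessary for the performance of a contract? no; the controller is established in the jurisdiction? no; the controller has not appointed a data-protection officer? yes — 1 of 3 hold (need ≥2) → not satisfied.
paragraph 11 — Supervised Activity: [no data-protection impact assessment has been completed? yes] AND [the data subjects have given explicit consent? yes] → satisfied.
paragraph 8 — Certified Activity: Certified Use (paragraph 9)? no; Supervised Activity (paragraph 11)? yes; the data subjects have given explicit consent? yes — 2 of 3 hold (need ≥2) → satisfied.
paragraph 15 — Class-P Transfer: [Restricted Disclosure (paragraph 4)? yes] AND [Certified Activity (paragraph 8)? yes] → satisfied.
paragraph 12 — Class-C Use: [the recipient is in a country with an adequacy finding? no] AND [the data include special-category information? yes] → not satisfied.
paragraph 13 — Class-C Handling: [the data do not include special-category information? no] AND [the controller is established in the jurisdiction? no] → not satisfied.
paragraph 6 — Restricted Processing: not a Class-C Use (paragraph 12)? yes; the controller has appointed a data-protection officer? no; Class-C Handling (paragraph 13)? no — 1 of 3 hold (need ≥2) → not satisfied.
paragraph 3 — Listed Handling: [the controller is established outside the jurisdiction? yes] AND [the processing does not involve systematic monitoring of a public area? yes] AND [the recipient is in a country with an adequacy finding? no] → not satisfied.
paragraph 7 — Controlled Activity: [the processing is not carried out by automated means? yes] AND [a data-protection impact assessment has been completed? no] AND [the processing is necessary for the performance of a contract? no] → not satisfied.
paragraph 1 — Designated Activity: [Listed Handling (paragraph 3)? no] OR [Controlled Activity (paragraph 7)? no] → not satisfied.
paragraph 16 — Senior Transfer: [Class-P Transfer (paragraph 15)? yes] AND [Restricted Processing (paragraph 6)? no] AND [not a Designated Activity (paragraph 1)? yes] → not satisfied.

Restricted Processing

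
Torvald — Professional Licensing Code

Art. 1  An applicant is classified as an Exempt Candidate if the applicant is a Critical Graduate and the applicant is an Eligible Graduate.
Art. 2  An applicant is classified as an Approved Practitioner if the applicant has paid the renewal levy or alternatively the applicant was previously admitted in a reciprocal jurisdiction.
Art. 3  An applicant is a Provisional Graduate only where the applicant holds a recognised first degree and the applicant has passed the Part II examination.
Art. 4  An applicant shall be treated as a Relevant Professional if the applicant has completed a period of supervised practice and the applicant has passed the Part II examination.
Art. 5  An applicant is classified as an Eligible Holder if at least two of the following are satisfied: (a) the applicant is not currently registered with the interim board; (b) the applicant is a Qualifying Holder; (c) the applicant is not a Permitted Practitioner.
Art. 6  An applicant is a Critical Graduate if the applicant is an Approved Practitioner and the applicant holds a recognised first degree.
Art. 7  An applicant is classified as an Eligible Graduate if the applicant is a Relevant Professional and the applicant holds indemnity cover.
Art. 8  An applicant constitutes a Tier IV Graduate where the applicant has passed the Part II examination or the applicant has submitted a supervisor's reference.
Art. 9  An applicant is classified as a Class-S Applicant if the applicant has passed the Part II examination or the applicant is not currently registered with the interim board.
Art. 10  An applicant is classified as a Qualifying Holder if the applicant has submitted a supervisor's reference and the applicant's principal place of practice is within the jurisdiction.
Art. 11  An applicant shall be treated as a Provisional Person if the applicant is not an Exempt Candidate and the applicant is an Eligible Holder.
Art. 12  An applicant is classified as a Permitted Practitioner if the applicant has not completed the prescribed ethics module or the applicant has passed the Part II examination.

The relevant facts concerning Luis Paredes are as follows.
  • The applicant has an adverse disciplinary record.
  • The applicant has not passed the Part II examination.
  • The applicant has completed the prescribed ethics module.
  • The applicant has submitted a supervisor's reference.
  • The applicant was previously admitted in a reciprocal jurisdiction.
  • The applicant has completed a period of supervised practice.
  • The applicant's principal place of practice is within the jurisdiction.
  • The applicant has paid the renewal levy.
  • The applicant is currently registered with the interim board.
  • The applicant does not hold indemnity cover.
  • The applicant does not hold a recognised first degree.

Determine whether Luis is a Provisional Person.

Under article 2: the applicant has paid the renewal levy? yes; or the applicant was previously admitted in a reciprocal jurisdiction? yes. So the applicant is an Approved Practitioner.
Under article 6: Approved Practitioner (article 2)? yes; and the applicant holds a recognised first degree? no. So the applicant is not a Critical Graduate.
Under article 4: the applicant has completed a period of supervised practice? yes; and the applicant has passed the Part II examination? no. So the applicant is not a Relevant Professional.
Under article 7: Relevant Professional (article 4)? no; and the applicant holds indemnity cover? no. So the applicant is not an Eligible Graduate.
Under article 1: Critical Graduate (article 6)? no; and Eligible Graduate (article 7)? no. So the applicant is not an Exempt Candidate.
Under article 10: the applicant has submitted a supervisor's reference? yes; and the applicant's principal place of practice is within the jurisdiction? yes. So the applicant is a Qualifying Holder.
Under article 12: the applicant has not completed the prescribed ethics module? no; or the applicant has passed the Part II examination? no. So the applicant is not a Permitted Practitioner.
Under article 5: the applicant is not currently registered with the interim board? no; Qualifying Holder (article 10)? yes; not a Permitted Practitioner (article 12)? yes — 2 of 3 hold (need ≥2) → satisfied.
Under article 11: not an Exempt Candidate (article 1)? yes; and Eligible Holder (article 5)? yes. So the applicant is a Provisional Person.

Yes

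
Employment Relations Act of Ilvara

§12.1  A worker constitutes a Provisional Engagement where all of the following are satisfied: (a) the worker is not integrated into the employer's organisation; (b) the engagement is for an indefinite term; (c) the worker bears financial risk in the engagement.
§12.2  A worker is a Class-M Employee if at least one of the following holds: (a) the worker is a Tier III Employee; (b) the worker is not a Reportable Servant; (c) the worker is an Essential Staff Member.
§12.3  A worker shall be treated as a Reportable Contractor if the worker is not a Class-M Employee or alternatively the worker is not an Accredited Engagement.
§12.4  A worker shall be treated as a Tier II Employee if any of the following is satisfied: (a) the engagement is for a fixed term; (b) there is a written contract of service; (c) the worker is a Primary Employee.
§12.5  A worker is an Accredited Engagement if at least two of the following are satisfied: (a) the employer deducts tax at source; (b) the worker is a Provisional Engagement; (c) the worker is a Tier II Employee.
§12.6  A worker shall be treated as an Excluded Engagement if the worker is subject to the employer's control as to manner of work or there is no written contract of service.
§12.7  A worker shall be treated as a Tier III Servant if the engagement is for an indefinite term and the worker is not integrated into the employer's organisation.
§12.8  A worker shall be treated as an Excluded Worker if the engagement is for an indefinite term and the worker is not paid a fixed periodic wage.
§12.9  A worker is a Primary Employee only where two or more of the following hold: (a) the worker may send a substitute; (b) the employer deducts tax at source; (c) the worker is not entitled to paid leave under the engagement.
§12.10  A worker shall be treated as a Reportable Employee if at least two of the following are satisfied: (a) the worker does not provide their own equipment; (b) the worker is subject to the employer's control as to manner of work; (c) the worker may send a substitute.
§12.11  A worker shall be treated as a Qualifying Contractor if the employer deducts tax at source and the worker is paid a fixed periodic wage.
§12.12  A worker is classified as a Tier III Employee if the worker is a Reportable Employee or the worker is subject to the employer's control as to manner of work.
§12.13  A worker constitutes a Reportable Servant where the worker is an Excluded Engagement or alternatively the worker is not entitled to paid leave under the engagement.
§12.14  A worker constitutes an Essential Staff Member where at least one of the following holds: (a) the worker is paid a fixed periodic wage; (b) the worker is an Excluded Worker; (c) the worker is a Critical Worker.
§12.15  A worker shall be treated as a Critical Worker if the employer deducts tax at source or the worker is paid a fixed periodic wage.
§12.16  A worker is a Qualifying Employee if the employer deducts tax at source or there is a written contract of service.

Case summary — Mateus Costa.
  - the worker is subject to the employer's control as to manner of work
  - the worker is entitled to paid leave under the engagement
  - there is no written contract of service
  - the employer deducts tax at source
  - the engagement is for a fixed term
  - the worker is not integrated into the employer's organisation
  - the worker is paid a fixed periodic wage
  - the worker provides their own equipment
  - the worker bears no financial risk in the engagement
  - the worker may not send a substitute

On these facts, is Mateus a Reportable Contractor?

No

Under §12.10: the worker does not provide their own equipment? no; the worker is subject to the employer's control as to manner of work? yes; the worker may send a substitute? no — 1 of 3 hold (need ≥2) → not satisfied.
Under §12.12: Reportable Employee (§12.10)? no; or the worker is subject to the employer's control as to manner of work? yes. So the worker is a Tier III Employee.
Under §12.6: the worker is subject to the employer's control as to manner of work? yes; or there is no written contract of service? yes. So the worker is an Excluded Engagement.
Under §12.13: Excluded Engagement (§12.6)? yes; or the worker is not entitled to paid leave under the engagement? no. So the worker is a Reportable Servant.
Under §12.8: the engagement is for an indefinite term? no; and the worker is not paid a fixed periodic wage? no. So the worker is not an Excluded Worker.
Under §12.15: the employer deducts tax at source? yes; or the worker is paid a fixed periodic wage? yes. So the worker is a Critical Worker.
Under §12.14: the worker is paid a fixed periodic wage? yes; or Excluded Worker (§12.8)? no; or Critical Worker (§12.15)? yes. So the worker is an Essential Staff Member.
Under §12.2: Tier III Employee (§12.12)? yes; or not a Reportable Servant (§12.13)? no; or Essential Staff Member (§12.14)? yes. So the worker is a Class-M Employee.
Under §12.1: the worker is not integrated into the employer's organisation? yes; and the engagement is for an indefinite term? no; and the worker bears financial risk in the engagement? no. So the worker is not a Provisional Engagement.
Under §12.9: the worker may send a substitute? no; the employer deducts tax at source? yes; the worker is not entitled to paid leave under the engagement? no — 1 of 3 hold (need ≥2) → not satisfied.
Under §12.4: the engagement is for a fixed term? yes; or there is a written contract of service? no; or Primary Employee (§12.9)? no. So the worker is a Tier II Employee.
Under §12.5: the employer deducts tax at source? yes; Provisional Engagement (§12.1)? no; Tier II Employee (§12.4)? yes — 2 of 3 hold (need ≥2) → satisfied.
Under §12.3: not a Class-M Employee (§12.2)? no; or not an Accredited Engagement (§12.5)? no. So the worker is not a Reportable Contractor.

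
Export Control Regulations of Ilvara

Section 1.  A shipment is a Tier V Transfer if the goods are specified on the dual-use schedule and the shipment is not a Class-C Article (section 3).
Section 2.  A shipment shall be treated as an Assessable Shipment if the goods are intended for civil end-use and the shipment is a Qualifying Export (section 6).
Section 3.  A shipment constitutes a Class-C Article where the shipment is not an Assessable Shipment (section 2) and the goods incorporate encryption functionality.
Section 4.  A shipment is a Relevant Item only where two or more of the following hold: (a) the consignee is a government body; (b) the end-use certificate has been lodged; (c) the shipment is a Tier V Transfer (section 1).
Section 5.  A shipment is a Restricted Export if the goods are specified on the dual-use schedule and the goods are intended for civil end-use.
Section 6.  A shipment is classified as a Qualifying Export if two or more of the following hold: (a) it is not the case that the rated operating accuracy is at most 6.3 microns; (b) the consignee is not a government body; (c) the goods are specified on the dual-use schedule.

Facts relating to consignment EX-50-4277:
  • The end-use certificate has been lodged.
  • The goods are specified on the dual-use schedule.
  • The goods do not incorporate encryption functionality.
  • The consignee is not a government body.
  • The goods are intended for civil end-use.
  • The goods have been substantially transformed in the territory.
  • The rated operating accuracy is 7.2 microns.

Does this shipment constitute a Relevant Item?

Yes

section 6 — Qualifying Export: rated operating accuracy: 7.2 microns ≤ 6.3 microns? no, so negated condition yes; the consignee is not a government body? yes; the goods are specified on the dual-use schedule? yes — 3 of 3 hold (need ≥2) → satisfied.
section 2 — Assessable Shipment: [the goods are intended for civil end-use? yes] AND [Qualifying Export (section 6)? yes] → satisfied.
section 3 — Class-C Article: [not an Assessable Shipment (section 2)? no] AND [the goods incorporate encryption functionality? no] → not satisfied.
section 1 — Tier V Transfer: [the goods are specified on the dual-use schedule? yes] AND [not a Class-C Article (section 3)? yes] → satisfied.
section 4 — Relevant Item: the consignee is a government body? no; the end-use certificate has been lodged? yes; Tier V Transfer (section 1)? yes — 2 of 3 hold (need ≥2) → satisfied.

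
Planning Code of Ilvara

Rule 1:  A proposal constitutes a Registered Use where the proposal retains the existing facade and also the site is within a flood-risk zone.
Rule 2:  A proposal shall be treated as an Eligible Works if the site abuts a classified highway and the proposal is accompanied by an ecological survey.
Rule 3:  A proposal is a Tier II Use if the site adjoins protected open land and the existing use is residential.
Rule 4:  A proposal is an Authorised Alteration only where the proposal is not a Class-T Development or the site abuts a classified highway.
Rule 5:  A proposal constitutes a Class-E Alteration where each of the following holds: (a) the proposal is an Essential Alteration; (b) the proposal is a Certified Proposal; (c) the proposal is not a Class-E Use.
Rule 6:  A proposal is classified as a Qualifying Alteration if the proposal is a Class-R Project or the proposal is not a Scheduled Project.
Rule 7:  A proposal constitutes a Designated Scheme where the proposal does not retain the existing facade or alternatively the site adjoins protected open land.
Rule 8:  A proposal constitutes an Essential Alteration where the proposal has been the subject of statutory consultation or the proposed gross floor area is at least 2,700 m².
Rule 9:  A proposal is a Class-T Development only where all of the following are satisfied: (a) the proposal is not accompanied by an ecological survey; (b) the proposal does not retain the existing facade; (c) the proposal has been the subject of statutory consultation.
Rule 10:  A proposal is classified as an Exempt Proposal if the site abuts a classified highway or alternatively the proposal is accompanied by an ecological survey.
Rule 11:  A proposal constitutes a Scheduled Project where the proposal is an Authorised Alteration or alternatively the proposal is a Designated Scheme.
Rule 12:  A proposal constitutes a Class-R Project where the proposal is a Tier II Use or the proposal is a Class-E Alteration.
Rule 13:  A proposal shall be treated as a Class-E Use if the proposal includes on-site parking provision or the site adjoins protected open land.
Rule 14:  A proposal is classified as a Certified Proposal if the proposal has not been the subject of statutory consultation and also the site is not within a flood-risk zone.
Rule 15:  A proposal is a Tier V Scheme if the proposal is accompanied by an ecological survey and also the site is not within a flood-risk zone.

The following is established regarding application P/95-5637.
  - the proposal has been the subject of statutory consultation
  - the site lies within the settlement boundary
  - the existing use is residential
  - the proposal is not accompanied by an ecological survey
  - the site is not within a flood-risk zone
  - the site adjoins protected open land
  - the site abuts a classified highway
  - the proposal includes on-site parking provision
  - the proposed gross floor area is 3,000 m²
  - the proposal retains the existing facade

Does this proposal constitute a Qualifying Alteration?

Under rule 3: the site adjoins protected open land? yes; and the existing use is residential? yes. So the proposal is a Tier II Use.
Under rule 8: the proposal has been the subject of statutory consultation? yes; or proposed gross floor area: 3,000 m² ≥ 2,700 m²? yes. So the proposal is an Essential Alteration.
Under rule 14: the proposal has not been the subject of statutory consultation? no; and the site is not within a flood-risk zone? yes. So the proposal is not a Certified Proposal.
Under rule 13: the proposal includes on-site parking provision? yes; or the site adjoins protected open land? yes. So the proposal is a Class-E Use.
Under rule 5: Essential Alteration (rule 8)? yes; and Certified Proposal (rule 14)? no; and not a Class-E Use (rule 13)? no. So the proposal is not a Class-E Alteration.
Under rule 12: Tier II Use (rule 3)? yes; or Class-E Alteration (rule 5)? no. So the proposal is a Class-R Project.
Under rule 9: the proposal is not accompanied by an ecological survey? yes; and the proposal does not retain the existing facade? no; and the proposal has been the subject of statutory consultation? yes. So the proposal is not a Class-T Development.
Under rule 4: not a Class-T Development (rule 9)? yes; or the site abuts a classified highway? yes. So the proposal is an Authorised Alteration.
Under rule 7: the proposal does not retain the existing facade? no; or the site adjoins protected open land? yes. So the proposal is a Designated Scheme.
Under rule 11: Authorised Alteration (rule 4)? yes; or Designated Scheme (rule 7)? yes. So the proposal is a Scheduled Project.
Under rule 6: Class-R Project (rule 12)? yes; or not a Scheduled Project (rule 11)? no. So the proposal is a Qualifying Alteration.

Yes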